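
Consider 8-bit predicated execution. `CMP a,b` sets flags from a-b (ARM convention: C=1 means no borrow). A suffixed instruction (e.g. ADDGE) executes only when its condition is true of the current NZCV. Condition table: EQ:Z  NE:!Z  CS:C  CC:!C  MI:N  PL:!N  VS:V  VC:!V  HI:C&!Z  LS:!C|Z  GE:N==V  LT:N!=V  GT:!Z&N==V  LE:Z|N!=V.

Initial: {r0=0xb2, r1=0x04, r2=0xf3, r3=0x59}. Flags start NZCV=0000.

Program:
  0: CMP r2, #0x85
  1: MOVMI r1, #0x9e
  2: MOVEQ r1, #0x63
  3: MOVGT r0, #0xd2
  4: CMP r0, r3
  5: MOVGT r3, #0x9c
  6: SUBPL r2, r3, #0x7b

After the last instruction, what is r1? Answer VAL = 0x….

0: ✓ CMP  NZCV=0010
1: · MOVMI
2: · MOVEQ
3: ✓ MOVGT  r0←0xd2
4: ✓ CMP  NZCV=0011
5: · MOVGT
6: ✓ SUBPL  r2←0xde

VAL = 0x04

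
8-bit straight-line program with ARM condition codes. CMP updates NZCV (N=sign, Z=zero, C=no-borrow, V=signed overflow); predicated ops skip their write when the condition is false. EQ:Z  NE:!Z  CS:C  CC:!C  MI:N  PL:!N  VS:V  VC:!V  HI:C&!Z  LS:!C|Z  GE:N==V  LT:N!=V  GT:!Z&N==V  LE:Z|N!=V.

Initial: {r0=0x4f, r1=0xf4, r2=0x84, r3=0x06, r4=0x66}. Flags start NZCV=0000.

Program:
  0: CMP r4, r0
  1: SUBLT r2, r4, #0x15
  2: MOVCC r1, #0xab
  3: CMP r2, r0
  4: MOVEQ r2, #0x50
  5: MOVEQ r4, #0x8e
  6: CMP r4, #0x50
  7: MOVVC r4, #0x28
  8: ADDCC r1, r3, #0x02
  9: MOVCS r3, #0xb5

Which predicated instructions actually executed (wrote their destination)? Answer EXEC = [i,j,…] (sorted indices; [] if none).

0: ✓ CMP  NZCV=0010
1: · SUBLT
2: · MOVCC
3: ✓ CMP  NZCV=0011
4: · MOVEQ
5: · MOVEQ
6: ✓ CMP  NZCV=0010
7: ✓ MOVVC  r4←0x28
8: · ADDCC
9: ✓ MOVCS  r3←0xb5

EXEC = [7,9]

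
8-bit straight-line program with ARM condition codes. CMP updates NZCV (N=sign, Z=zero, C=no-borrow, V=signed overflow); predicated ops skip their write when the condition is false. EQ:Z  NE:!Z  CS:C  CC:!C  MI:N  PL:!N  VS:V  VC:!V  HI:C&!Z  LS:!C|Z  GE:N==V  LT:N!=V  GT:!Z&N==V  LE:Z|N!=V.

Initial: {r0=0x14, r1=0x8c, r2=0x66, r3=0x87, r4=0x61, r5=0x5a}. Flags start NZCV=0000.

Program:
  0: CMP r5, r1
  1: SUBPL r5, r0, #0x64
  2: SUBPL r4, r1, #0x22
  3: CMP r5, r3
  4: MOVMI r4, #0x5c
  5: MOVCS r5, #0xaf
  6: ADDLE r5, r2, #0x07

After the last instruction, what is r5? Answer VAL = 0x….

[0] flags=1001 → (cmp)
[1] flags=1001 PL?F → skip
[2] flags=1001 PL?F → skip
[3] flags=1001 → (cmp)
[4] flags=1001 MI?T → r4=0x5c
[5] flags=1001 CS?F → skip
[6] flags=1001 LE?F → skip

VAL = 0x5a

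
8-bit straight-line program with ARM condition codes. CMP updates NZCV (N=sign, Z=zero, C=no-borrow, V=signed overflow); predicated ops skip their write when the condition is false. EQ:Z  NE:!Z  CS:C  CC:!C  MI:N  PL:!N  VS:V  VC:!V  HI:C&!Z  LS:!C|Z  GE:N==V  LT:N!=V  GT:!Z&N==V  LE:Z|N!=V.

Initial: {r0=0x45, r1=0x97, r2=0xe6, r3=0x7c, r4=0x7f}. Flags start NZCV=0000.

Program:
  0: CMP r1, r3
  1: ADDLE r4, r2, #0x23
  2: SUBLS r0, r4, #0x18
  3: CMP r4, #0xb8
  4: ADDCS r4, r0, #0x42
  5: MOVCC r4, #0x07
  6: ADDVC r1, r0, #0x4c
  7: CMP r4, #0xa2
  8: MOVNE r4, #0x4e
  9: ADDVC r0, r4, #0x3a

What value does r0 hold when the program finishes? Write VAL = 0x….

VAL = 0x88

0: ✓ CMP  NZCV=0011
1: ✓ ADDLE  r4←0x09
2: · SUBLS
3: ✓ CMP  NZCV=0000
4: · ADDCS
5: ✓ MOVCC  r4←0x07
6: ✓ ADDVC  r1←0x91
7: ✓ CMP  NZCV=0000
8: ✓ MOVNE  r4←0x4e
9: ✓ ADDVC  r0←0x88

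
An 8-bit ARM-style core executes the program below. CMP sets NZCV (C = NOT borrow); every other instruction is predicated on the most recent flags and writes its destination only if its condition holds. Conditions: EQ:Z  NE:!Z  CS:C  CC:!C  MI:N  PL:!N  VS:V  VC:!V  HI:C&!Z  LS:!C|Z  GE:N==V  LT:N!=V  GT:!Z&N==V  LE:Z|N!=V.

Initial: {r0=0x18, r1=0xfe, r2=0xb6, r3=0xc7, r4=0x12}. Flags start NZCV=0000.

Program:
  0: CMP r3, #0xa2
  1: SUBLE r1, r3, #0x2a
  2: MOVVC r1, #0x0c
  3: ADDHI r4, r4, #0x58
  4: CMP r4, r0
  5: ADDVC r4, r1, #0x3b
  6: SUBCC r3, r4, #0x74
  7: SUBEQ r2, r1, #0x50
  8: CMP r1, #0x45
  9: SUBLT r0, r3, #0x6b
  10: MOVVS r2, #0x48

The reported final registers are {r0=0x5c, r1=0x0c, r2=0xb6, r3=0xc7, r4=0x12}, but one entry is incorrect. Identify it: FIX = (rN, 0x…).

[0] flags=0010 → (cmp)
[1] flags=0010 LE?F → skip
[2] flags=0010 VC?T → r1=0x0c
[3] flags=0010 HI?T → r4=0x6a
[4] flags=0010 → (cmp)
[5] flags=0010 VC?T → r4=0x47
[6] flags=0010 CC?F → skip
[7] flags=0010 EQ?F → skip
[8] flags=1000 → (cmp)
[9] flags=1000 LT?T → r0=0x5c
[10] flags=1000 VS?F → skip

FIX = (r4, 0x47)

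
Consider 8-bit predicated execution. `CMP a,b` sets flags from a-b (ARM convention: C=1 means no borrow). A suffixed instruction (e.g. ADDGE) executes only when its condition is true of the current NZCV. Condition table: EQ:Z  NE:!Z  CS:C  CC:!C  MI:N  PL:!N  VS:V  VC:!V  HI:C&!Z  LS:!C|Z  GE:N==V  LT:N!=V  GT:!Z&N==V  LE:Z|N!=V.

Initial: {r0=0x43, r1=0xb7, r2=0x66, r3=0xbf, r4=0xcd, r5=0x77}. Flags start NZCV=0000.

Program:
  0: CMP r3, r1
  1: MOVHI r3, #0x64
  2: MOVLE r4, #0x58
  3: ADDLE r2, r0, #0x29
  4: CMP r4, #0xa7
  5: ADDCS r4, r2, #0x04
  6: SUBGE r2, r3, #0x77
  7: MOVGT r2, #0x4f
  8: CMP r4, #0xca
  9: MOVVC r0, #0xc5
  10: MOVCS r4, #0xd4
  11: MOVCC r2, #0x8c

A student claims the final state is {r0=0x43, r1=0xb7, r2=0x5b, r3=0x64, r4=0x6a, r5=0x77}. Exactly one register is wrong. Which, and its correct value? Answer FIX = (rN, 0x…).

[0] flags=0010 → (cmp)
[1] flags=0010 HI?T → r3=0x64
[2] flags=0010 LE?F → skip
[3] flags=0010 LE?F → skip
[4] flags=0010 → (cmp)
[5] flags=0010 CS?T → r4=0x6a
[6] flags=0010 GE?T → r2=0xed
[7] flags=0010 GT?T → r2=0x4f
[8] flags=1001 → (cmp)
[9] flags=1001 VC?F → skip
[10] flags=1001 CS?F → skip
[11] flags=1001 CC?T → r2=0x8c

FIX = (r2, 0x8c)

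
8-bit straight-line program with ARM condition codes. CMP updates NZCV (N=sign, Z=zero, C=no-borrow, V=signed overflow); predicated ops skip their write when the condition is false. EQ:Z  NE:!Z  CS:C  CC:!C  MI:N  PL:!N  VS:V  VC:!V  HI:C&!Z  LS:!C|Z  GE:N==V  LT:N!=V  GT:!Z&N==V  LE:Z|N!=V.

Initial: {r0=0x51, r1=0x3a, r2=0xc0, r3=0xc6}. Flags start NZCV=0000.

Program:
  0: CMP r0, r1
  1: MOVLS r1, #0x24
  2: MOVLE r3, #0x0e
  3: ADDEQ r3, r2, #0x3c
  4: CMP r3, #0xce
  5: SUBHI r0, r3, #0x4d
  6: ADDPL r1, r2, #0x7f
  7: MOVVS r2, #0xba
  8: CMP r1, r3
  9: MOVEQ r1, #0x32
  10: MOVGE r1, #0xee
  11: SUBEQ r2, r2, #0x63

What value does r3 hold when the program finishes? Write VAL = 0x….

VAL = 0xc6

0: ✓ CMP  NZCV=0010
1: · MOVLS
2: · MOVLE
3: · ADDEQ
4: ✓ CMP  NZCV=1000
5: · SUBHI
6: · ADDPL
7: · MOVVS
8: ✓ CMP  NZCV=0000
9: · MOVEQ
10: ✓ MOVGE  r1←0xee
11: · SUBEQ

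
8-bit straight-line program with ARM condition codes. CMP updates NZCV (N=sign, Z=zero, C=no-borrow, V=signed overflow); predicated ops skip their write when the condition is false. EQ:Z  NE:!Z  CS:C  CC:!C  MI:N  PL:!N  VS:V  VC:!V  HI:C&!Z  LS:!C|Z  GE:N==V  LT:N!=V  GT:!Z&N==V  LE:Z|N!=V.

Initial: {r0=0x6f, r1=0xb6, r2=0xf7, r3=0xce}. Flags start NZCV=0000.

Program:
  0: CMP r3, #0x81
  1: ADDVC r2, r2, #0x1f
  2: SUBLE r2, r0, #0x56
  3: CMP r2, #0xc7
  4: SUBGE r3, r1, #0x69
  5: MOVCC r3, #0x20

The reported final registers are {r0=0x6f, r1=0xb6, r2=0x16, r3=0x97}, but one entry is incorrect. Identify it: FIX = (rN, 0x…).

FIX = (r3, 0x20)

[0] flags=0010 → (cmp)
[1] flags=0010 VC?T → r2=0x16
[2] flags=0010 LE?F → skip
[3] flags=0000 → (cmp)
[4] flags=0000 GE?T → r3=0x4d
[5] flags=0000 CC?T → r3=0x20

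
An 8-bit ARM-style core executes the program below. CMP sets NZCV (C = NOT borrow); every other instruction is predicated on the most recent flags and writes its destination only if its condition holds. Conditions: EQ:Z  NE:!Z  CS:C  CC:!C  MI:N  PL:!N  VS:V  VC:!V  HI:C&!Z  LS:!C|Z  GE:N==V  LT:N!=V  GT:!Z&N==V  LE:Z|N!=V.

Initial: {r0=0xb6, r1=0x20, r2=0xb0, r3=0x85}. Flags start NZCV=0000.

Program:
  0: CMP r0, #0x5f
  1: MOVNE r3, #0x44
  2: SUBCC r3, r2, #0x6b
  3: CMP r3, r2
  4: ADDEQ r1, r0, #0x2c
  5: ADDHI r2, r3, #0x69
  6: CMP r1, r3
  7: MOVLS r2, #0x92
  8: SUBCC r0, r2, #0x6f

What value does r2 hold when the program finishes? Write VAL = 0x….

[0] flags=0011 → (cmp)
[1] flags=0011 NE?T → r3=0x44
[2] flags=0011 CC?F → skip
[3] flags=1001 → (cmp)
[4] flags=1001 EQ?F → skip
[5] flags=1001 HI?F → skip
[6] flags=1000 → (cmp)
[7] flags=1000 LS?T → r2=0x92
[8] flags=1000 CC?T → r0=0x23

VAL = 0x92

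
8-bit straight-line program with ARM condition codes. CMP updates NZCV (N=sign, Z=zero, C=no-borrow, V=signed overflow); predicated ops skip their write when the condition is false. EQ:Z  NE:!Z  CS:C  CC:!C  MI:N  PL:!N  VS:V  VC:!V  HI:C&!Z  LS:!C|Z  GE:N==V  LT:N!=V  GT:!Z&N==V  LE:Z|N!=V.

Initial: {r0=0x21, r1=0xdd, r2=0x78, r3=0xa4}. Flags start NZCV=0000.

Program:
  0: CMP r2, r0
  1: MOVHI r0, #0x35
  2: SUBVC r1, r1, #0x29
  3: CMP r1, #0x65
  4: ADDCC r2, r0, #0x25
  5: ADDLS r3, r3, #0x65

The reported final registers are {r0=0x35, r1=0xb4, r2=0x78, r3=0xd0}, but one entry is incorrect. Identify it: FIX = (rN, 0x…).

FIX = (r3, 0xa4)

[0] flags=0010 → (cmp)
[1] flags=0010 HI?T → r0=0x35
[2] flags=0010 VC?T → r1=0xb4
[3] flags=0011 → (cmp)
[4] flags=0011 CC?F → skip
[5] flags=0011 LS?F → skip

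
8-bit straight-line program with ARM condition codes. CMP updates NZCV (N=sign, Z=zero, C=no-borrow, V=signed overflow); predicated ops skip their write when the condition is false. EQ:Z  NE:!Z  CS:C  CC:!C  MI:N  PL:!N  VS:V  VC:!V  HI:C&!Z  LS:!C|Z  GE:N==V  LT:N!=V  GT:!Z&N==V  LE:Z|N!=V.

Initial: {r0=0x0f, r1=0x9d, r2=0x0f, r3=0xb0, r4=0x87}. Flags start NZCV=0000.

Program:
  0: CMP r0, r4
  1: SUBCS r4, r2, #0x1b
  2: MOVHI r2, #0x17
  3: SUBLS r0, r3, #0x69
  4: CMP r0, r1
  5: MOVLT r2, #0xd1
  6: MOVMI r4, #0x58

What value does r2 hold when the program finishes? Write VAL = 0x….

VAL = 0x0f

0: ✓ CMP  NZCV=1001
1: · SUBCS
2: · MOVHI
3: ✓ SUBLS  r0←0x47
4: ✓ CMP  NZCV=1001
5: · MOVLT
6: ✓ MOVMI  r4←0x58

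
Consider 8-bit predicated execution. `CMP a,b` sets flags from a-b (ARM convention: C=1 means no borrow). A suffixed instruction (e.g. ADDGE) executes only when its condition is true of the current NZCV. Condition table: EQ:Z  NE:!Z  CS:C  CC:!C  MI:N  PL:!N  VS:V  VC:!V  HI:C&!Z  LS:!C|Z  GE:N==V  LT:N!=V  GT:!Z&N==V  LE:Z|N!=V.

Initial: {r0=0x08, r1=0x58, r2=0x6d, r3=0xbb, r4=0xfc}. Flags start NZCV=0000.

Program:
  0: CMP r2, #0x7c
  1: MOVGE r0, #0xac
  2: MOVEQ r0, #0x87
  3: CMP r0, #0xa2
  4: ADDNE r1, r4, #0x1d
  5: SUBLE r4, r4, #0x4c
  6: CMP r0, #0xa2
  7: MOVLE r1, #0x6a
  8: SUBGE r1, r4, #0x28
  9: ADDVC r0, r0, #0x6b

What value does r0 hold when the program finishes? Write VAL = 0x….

VAL = 0x73

[0] flags=1000 → (cmp)
[1] flags=1000 GE?F → skip
[2] flags=1000 EQ?F → skip
[3] flags=0000 → (cmp)
[4] flags=0000 NE?T → r1=0x19
[5] flags=0000 LE?F → skip
[6] flags=0000 → (cmp)
[7] flags=0000 LE?F → skip
[8] flags=0000 GE?T → r1=0xd4
[9] flags=0000 VC?T → r0=0x73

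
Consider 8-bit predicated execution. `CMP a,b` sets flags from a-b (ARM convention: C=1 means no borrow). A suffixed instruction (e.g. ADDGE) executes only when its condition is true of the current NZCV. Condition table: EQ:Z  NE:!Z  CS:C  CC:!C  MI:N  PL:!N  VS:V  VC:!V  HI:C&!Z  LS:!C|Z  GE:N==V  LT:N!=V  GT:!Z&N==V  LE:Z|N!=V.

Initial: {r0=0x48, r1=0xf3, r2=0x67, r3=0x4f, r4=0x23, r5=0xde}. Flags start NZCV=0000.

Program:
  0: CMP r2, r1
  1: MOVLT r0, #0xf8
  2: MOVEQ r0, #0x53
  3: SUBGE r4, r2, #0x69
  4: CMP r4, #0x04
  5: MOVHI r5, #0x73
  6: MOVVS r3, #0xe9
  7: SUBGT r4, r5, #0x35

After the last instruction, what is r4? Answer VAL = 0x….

[0] flags=0000 → (cmp)
[1] flags=0000 LT?F → skip
[2] flags=0000 EQ?F → skip
[3] flags=0000 GE?T → r4=0xfe
[4] flags=1010 → (cmp)
[5] flags=1010 HI?T → r5=0x73
[6] flags=1010 VS?F → skip
[7] flags=1010 GT?F → skip

VAL = 0xfe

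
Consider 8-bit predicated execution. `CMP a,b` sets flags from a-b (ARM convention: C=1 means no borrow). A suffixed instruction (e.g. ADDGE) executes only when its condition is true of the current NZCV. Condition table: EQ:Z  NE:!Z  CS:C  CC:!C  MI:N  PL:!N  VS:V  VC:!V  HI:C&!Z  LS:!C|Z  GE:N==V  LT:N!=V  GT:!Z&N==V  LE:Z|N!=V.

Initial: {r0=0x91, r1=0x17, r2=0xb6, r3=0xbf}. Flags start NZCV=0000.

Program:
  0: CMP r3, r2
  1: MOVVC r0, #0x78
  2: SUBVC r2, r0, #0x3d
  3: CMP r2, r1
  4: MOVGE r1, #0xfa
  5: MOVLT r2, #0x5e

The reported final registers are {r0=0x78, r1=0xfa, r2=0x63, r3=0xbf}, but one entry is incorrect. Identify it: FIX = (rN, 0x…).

[0] flags=0010 → (cmp)
[1] flags=0010 VC?T → r0=0x78
[2] flags=0010 VC?T → r2=0x3b
[3] flags=0010 → (cmp)
[4] flags=0010 GE?T → r1=0xfa
[5] flags=0010 LT?F → skip

FIX = (r2, 0x3b)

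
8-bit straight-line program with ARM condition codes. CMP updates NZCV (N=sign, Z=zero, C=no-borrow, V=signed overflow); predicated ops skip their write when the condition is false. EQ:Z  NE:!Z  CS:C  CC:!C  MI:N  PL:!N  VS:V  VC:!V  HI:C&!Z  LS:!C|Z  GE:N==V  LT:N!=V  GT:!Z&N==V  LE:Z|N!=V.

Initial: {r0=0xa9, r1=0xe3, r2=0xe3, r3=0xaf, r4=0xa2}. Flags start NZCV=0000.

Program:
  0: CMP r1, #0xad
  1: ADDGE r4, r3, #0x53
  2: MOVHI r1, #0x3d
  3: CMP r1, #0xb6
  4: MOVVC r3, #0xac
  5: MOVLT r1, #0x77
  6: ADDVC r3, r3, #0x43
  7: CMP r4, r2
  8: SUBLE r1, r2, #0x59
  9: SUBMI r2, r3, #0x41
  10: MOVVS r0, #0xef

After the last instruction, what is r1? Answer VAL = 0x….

0: ✓ CMP  NZCV=0010
1: ✓ ADDGE  r4←0x02
2: ✓ MOVHI  r1←0x3d
3: ✓ CMP  NZCV=1001
4: · MOVVC
5: · MOVLT
6: · ADDVC
7: ✓ CMP  NZCV=0000
8: · SUBLE
9: · SUBMI
10: · MOVVS

VAL = 0x3d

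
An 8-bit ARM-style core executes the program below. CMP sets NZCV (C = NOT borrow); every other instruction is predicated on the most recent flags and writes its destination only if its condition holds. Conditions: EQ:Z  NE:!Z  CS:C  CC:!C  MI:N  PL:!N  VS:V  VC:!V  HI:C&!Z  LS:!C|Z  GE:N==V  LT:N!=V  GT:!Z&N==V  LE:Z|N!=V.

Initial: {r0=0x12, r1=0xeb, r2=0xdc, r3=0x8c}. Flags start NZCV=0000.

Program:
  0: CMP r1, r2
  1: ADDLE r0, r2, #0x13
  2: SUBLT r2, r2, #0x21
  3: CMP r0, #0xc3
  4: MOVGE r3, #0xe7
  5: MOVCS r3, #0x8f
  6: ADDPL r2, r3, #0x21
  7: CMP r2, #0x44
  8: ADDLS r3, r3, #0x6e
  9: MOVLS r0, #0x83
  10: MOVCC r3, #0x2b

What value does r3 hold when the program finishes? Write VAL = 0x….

[0] flags=0010 → (cmp)
[1] flags=0010 LE?F → skip
[2] flags=0010 LT?F → skip
[3] flags=0000 → (cmp)
[4] flags=0000 GE?T → r3=0xe7
[5] flags=0000 CS?F → skip
[6] flags=0000 PL?T → r2=0x08
[7] flags=1000 → (cmp)
[8] flags=1000 LS?T → r3=0x55
[9] flags=1000 LS?T → r0=0x83
[10] flags=1000 CC?T → r3=0x2b

VAL = 0x2b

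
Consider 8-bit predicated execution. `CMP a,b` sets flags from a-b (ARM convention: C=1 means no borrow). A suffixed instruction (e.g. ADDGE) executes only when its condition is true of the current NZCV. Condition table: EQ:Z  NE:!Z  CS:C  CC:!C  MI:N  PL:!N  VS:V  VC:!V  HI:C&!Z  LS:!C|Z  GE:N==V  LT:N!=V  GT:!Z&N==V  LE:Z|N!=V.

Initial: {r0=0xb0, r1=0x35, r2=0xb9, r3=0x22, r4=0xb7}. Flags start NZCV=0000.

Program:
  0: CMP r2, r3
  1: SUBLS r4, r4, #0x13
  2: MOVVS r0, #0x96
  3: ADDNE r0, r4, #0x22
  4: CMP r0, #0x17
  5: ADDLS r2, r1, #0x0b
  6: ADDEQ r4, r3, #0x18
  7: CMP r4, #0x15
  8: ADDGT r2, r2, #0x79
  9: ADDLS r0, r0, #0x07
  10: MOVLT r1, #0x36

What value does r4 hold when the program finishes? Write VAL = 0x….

[0] flags=1010 → (cmp)
[1] flags=1010 LS?F → skip
[2] flags=1010 VS?F → skip
[3] flags=1010 NE?T → r0=0xd9
[4] flags=1010 → (cmp)
[5] flags=1010 LS?F → skip
[6] flags=1010 EQ?F → skip
[7] flags=1010 → (cmp)
[8] flags=1010 GT?F → skip
[9] flags=1010 LS?F → skip
[10] flags=1010 LT?T → r1=0x36

VAL = 0xb7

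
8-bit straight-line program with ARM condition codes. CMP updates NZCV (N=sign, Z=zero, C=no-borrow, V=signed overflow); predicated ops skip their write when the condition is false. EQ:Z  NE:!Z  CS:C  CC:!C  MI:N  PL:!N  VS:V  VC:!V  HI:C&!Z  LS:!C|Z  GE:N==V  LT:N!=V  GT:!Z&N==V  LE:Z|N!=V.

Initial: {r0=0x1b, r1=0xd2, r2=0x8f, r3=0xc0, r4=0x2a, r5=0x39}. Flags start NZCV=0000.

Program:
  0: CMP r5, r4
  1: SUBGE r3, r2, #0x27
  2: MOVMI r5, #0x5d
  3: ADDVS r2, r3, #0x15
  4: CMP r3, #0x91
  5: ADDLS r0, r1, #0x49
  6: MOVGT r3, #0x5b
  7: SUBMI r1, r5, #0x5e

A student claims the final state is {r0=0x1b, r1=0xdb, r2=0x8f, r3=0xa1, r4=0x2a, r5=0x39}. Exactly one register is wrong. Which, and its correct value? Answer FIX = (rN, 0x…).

[0] flags=0010 → (cmp)
[1] flags=0010 GE?T → r3=0x68
[2] flags=0010 MI?F → skip
[3] flags=0010 VS?F → skip
[4] flags=1001 → (cmp)
[5] flags=1001 LS?T → r0=0x1b
[6] flags=1001 GT?T → r3=0x5b
[7] flags=1001 MI?T → r1=0xdb

FIX = (r3, 0x5b)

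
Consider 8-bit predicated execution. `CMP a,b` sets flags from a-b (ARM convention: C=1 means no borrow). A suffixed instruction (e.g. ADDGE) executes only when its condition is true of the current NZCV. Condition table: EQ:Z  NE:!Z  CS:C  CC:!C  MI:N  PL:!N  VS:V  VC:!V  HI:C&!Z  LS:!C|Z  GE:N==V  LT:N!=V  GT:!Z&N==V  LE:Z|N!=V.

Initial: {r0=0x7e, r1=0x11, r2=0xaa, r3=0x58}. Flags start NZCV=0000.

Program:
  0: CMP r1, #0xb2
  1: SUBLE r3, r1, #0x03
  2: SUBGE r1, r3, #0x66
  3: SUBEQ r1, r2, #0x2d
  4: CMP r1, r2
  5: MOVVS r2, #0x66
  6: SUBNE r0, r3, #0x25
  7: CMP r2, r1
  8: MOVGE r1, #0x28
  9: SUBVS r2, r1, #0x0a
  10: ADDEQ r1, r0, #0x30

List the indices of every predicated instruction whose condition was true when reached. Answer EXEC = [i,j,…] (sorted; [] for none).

0: ✓ CMP  NZCV=0000
1: · SUBLE
2: ✓ SUBGE  r1←0xf2
3: · SUBEQ
4: ✓ CMP  NZCV=0010
5: · MOVVS
6: ✓ SUBNE  r0←0x33
7: ✓ CMP  NZCV=1000
8: · MOVGE
9: · SUBVS
10: · ADDEQ

EXEC = [2,6]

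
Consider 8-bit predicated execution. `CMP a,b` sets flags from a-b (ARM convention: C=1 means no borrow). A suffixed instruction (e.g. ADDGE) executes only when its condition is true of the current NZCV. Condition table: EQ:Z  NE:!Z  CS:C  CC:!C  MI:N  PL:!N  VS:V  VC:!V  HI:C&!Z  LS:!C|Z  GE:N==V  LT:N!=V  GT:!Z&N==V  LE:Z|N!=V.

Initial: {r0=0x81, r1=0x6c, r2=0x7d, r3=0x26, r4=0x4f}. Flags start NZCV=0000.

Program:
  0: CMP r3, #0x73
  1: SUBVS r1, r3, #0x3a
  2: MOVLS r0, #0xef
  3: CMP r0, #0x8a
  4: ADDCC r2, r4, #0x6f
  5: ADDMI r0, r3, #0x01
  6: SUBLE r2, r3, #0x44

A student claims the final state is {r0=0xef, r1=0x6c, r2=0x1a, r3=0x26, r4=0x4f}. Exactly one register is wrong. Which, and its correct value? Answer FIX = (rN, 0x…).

FIX = (r2, 0x7d)

0: ✓ CMP  NZCV=1000
1: · SUBVS
2: ✓ MOVLS  r0←0xef
3: ✓ CMP  NZCV=0010
4: · ADDCC
5: · ADDMI
6: · SUBLE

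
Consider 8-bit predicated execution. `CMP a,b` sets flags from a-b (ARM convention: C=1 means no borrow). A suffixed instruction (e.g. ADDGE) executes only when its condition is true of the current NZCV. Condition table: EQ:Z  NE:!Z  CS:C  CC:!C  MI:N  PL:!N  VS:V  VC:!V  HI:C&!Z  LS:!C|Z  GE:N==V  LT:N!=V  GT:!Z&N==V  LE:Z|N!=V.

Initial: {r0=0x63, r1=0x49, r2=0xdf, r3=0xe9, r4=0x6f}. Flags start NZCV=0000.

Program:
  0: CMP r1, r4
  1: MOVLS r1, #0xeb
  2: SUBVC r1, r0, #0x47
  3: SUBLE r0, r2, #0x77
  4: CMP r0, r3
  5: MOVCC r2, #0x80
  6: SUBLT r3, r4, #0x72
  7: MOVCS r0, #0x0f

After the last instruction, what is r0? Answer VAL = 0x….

VAL = 0x68

[0] flags=1000 → (cmp)
[1] flags=1000 LS?T → r1=0xeb
[2] flags=1000 VC?T → r1=0x1c
[3] flags=1000 LE?T → r0=0x68
[4] flags=0000 → (cmp)
[5] flags=0000 CC?T → r2=0x80
[6] flags=0000 LT?F → skip
[7] flags=0000 CS?F → skip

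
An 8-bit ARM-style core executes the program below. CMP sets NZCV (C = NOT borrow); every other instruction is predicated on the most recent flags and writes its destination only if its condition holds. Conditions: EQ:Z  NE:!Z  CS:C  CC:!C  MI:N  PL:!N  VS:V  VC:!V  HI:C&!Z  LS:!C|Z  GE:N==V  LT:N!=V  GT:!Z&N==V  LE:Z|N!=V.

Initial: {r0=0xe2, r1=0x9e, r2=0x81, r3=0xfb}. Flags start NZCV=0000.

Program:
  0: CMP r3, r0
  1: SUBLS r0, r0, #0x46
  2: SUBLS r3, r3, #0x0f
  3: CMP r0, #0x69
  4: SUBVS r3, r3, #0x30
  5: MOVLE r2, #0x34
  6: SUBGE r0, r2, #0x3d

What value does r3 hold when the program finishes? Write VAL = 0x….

0: ✓ CMP  NZCV=0010
1: · SUBLS
2: · SUBLS
3: ✓ CMP  NZCV=0011
4: ✓ SUBVS  r3←0xcb
5: ✓ MOVLE  r2←0x34
6: · SUBGE

VAL = 0xcb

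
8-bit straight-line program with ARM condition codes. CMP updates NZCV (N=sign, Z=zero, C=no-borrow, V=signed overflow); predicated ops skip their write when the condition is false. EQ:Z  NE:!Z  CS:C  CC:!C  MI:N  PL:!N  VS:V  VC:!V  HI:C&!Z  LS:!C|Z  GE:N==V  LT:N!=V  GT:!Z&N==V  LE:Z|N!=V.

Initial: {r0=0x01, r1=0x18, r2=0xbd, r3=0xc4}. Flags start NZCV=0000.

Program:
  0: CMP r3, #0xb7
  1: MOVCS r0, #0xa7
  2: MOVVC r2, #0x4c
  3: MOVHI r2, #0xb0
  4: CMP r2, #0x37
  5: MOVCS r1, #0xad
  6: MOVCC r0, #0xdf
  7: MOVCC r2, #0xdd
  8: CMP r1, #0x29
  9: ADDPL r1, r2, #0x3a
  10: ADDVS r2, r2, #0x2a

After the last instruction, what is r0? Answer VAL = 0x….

[0] flags=0010 → (cmp)
[1] flags=0010 CS?T → r0=0xa7
[2] flags=0010 VC?T → r2=0x4c
[3] flags=0010 HI?T → r2=0xb0
[4] flags=0011 → (cmp)
[5] flags=0011 CS?T → r1=0xad
[6] flags=0011 CC?F → skip
[7] flags=0011 CC?F → skip
[8] flags=1010 → (cmp)
[9] flags=1010 PL?F → skip
[10] flags=1010 VS?F → skip

VAL = 0xa7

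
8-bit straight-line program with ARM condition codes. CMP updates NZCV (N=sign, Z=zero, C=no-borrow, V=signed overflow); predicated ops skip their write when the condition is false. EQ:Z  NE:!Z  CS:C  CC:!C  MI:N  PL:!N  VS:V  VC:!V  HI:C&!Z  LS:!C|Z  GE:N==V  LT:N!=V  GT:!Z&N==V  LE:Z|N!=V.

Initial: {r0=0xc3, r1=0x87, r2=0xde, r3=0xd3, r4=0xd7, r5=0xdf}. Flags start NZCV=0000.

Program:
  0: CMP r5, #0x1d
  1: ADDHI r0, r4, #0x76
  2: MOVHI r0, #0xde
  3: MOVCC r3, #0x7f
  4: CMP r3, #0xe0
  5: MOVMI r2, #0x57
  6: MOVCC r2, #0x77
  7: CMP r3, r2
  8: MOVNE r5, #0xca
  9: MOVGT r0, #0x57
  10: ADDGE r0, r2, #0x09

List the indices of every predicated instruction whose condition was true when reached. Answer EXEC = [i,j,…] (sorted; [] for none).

EXEC = [1,2,5,6,8]

[0] flags=1010 → (cmp)
[1] flags=1010 HI?T → r0=0x4d
[2] flags=1010 HI?T → r0=0xde
[3] flags=1010 CC?F → skip
[4] flags=1000 → (cmp)
[5] flags=1000 MI?T → r2=0x57
[6] flags=1000 CC?T → r2=0x77
[7] flags=0011 → (cmp)
[8] flags=0011 NE?T → r5=0xca
[9] flags=0011 GT?F → skip
[10] flags=0011 GE?F → skip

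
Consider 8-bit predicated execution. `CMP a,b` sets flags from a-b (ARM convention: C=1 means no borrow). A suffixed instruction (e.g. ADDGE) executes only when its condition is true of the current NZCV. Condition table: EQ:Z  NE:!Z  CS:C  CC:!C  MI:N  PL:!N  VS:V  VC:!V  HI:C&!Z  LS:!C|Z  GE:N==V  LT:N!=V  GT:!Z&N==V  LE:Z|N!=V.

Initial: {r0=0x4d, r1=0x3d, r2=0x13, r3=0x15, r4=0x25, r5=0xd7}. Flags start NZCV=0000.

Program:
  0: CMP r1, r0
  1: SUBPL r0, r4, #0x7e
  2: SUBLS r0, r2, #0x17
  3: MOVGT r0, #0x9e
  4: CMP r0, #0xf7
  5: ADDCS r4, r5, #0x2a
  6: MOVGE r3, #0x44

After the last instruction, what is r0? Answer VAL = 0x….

VAL = 0xfc

0: ✓ CMP  NZCV=1000
1: · SUBPL
2: ✓ SUBLS  r0←0xfc
3: · MOVGT
4: ✓ CMP  NZCV=0010
5: ✓ ADDCS  r4←0x01
6: ✓ MOVGE  r3←0x44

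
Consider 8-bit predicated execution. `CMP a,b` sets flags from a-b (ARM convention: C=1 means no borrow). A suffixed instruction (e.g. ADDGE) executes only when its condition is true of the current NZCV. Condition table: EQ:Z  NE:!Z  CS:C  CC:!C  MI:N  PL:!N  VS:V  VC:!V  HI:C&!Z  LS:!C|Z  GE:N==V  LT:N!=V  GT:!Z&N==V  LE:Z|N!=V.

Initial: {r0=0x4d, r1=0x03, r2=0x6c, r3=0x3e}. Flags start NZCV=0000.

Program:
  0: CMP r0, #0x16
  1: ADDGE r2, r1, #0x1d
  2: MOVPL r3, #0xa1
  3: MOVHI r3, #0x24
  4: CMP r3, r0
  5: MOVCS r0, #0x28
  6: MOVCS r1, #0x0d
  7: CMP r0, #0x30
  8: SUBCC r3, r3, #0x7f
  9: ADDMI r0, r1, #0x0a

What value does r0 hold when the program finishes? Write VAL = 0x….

VAL = 0x4d

[0] flags=0010 → (cmp)
[1] flags=0010 GE?T → r2=0x20
[2] flags=0010 PL?T → r3=0xa1
[3] flags=0010 HI?T → r3=0x24
[4] flags=1000 → (cmp)
[5] flags=1000 CS?F → skip
[6] flags=1000 CS?F → skip
[7] flags=0010 → (cmp)
[8] flags=0010 CC?F → skip
[9] flags=0010 MI?F → skip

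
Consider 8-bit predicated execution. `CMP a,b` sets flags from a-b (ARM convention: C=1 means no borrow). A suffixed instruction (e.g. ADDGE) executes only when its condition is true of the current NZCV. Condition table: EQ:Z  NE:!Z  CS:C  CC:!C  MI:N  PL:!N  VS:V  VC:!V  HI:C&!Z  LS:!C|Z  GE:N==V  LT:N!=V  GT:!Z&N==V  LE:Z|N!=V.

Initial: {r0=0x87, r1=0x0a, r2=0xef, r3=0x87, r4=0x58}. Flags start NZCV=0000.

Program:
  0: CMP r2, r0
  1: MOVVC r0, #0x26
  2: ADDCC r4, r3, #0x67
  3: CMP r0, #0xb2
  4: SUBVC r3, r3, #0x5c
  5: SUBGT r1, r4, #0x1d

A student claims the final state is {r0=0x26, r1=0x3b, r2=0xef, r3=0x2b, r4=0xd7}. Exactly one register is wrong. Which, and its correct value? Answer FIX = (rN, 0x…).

FIX = (r4, 0x58)

[0] flags=0010 → (cmp)
[1] flags=0010 VC?T → r0=0x26
[2] flags=0010 CC?F → skip
[3] flags=0000 → (cmp)
[4] flags=0000 VC?T → r3=0x2b
[5] flags=0000 GT?T → r1=0x3b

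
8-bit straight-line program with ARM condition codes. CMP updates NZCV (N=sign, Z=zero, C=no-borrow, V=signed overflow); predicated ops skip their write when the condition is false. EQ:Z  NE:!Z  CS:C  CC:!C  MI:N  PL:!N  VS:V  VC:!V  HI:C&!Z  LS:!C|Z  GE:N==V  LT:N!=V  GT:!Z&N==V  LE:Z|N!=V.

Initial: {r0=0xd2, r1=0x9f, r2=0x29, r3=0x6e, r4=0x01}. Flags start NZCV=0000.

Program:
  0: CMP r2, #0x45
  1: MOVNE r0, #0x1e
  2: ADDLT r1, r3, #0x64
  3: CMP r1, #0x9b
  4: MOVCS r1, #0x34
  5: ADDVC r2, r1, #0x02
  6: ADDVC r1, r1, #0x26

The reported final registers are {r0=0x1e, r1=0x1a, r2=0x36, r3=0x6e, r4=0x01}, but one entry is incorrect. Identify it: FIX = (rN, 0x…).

[0] flags=1000 → (cmp)
[1] flags=1000 NE?T → r0=0x1e
[2] flags=1000 LT?T → r1=0xd2
[3] flags=0010 → (cmp)
[4] flags=0010 CS?T → r1=0x34
[5] flags=0010 VC?T → r2=0x36
[6] flags=0010 VC?T → r1=0x5a

FIX = (r1, 0x5a)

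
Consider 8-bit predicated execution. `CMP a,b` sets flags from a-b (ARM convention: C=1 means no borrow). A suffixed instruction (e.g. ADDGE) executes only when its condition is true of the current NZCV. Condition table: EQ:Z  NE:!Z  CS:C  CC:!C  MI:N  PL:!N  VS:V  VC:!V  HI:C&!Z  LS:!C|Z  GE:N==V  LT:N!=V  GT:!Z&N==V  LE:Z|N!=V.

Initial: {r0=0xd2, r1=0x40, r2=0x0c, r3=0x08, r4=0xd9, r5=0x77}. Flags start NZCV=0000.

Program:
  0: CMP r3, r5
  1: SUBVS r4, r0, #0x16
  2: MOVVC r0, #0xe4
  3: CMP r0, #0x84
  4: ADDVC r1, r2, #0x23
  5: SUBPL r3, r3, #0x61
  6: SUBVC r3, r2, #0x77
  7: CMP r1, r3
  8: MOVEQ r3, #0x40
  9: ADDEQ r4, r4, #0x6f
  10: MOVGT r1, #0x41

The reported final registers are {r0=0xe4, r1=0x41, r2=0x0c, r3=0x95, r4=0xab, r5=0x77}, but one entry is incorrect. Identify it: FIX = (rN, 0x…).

[0] flags=1000 → (cmp)
[1] flags=1000 VS?F → skip
[2] flags=1000 VC?T → r0=0xe4
[3] flags=0010 → (cmp)
[4] flags=0010 VC?T → r1=0x2f
[5] flags=0010 PL?T → r3=0xa7
[6] flags=0010 VC?T → r3=0x95
[7] flags=1001 → (cmp)
[8] flags=1001 EQ?F → skip
[9] flags=1001 EQ?F → skip
[10] flags=1001 GT?T → r1=0x41

FIX = (r4, 0xd9)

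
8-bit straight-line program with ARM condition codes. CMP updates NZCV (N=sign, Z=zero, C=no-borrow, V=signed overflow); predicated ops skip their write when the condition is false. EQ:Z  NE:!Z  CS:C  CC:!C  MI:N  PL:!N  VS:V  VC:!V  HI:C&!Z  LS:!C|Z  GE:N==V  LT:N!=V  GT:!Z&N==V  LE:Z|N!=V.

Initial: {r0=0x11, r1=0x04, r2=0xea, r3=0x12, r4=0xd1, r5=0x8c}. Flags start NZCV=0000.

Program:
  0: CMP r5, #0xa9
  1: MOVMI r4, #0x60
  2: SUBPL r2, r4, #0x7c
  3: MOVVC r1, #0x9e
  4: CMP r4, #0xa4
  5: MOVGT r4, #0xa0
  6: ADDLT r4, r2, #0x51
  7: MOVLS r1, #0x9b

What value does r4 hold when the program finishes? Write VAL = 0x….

VAL = 0xa0

0: ✓ CMP  NZCV=1000
1: ✓ MOVMI  r4←0x60
2: · SUBPL
3: ✓ MOVVC  r1←0x9e
4: ✓ CMP  NZCV=1001
5: ✓ MOVGT  r4←0xa0
6: · ADDLT
7: ✓ MOVLS  r1←0x9b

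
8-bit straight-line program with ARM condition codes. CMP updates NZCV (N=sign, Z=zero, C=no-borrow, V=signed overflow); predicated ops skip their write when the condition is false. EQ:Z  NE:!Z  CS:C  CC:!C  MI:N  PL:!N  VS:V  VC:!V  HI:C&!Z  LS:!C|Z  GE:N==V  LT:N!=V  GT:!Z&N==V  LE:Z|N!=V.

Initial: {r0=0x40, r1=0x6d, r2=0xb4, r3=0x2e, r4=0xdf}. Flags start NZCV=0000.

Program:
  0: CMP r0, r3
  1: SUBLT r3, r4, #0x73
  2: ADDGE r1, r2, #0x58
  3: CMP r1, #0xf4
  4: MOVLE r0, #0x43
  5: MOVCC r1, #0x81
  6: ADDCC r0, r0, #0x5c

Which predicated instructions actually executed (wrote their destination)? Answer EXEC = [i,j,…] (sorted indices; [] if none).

EXEC = [2,5,6]

[0] flags=0010 → (cmp)
[1] flags=0010 LT?F → skip
[2] flags=0010 GE?T → r1=0x0c
[3] flags=0000 → (cmp)
[4] flags=0000 LE?F → skip
[5] flags=0000 CC?T → r1=0x81
[6] flags=0000 CC?T → r0=0x9c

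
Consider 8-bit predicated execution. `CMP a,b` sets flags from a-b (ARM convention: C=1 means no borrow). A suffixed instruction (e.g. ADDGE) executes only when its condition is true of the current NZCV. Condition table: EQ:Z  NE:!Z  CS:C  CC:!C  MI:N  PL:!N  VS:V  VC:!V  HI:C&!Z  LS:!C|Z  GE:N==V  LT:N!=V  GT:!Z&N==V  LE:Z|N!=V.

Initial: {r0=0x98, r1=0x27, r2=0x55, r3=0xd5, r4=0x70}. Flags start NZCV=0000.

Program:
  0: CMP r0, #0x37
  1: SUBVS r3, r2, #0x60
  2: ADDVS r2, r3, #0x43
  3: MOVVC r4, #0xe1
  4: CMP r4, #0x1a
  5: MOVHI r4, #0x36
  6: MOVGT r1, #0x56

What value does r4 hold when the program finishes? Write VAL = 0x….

0: ✓ CMP  NZCV=0011
1: ✓ SUBVS  r3←0xf5
2: ✓ ADDVS  r2←0x38
3: · MOVVC
4: ✓ CMP  NZCV=0010
5: ✓ MOVHI  r4←0x36
6: ✓ MOVGT  r1←0x56

VAL = 0x36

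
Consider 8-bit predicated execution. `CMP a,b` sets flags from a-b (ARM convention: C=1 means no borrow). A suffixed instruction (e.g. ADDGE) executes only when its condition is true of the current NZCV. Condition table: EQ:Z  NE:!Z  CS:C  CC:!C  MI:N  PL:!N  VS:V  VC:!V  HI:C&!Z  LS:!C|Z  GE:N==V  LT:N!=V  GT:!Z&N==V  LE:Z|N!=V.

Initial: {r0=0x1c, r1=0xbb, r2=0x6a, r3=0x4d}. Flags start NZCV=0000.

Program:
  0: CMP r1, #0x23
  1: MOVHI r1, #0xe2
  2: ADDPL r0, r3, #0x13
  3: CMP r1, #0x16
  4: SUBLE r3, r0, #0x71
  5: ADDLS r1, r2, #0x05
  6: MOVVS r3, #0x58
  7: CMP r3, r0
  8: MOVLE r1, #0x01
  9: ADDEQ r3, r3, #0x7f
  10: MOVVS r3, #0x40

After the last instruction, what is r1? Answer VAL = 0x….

VAL = 0x01

[0] flags=1010 → (cmp)
[1] flags=1010 HI?T → r1=0xe2
[2] flags=1010 PL?F → skip
[3] flags=1010 → (cmp)
[4] flags=1010 LE?T → r3=0xab
[5] flags=1010 LS?F → skip
[6] flags=1010 VS?F → skip
[7] flags=1010 → (cmp)
[8] flags=1010 LE?T → r1=0x01
[9] flags=1010 EQ?F → skip
[10] flags=1010 VS?F → skip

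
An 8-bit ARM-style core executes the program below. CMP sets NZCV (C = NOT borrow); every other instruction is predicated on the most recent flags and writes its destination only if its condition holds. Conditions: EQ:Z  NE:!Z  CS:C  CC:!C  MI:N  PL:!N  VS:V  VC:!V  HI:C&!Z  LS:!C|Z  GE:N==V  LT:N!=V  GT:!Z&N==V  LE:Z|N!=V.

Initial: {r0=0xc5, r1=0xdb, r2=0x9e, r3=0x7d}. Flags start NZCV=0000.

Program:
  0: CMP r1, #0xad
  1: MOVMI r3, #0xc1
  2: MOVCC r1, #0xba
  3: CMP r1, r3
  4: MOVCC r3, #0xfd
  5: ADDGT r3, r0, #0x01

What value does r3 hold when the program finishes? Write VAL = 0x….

0: ✓ CMP  NZCV=0010
1: · MOVMI
2: · MOVCC
3: ✓ CMP  NZCV=0011
4: · MOVCC
5: · ADDGT

VAL = 0x7d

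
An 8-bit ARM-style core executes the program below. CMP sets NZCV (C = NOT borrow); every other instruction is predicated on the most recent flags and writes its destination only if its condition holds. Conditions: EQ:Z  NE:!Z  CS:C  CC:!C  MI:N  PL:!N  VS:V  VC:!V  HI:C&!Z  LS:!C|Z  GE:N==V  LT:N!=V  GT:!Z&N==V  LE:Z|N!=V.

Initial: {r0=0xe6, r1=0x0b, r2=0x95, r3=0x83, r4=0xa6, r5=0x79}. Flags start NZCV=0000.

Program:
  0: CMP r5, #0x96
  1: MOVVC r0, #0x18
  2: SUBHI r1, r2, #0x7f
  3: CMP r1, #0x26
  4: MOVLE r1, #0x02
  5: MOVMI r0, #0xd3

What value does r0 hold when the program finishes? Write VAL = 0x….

VAL = 0xd3

[0] flags=1001 → (cmp)
[1] flags=1001 VC?F → skip
[2] flags=1001 HI?F → skip
[3] flags=1000 → (cmp)
[4] flags=1000 LE?T → r1=0x02
[5] flags=1000 MI?T → r0=0xd3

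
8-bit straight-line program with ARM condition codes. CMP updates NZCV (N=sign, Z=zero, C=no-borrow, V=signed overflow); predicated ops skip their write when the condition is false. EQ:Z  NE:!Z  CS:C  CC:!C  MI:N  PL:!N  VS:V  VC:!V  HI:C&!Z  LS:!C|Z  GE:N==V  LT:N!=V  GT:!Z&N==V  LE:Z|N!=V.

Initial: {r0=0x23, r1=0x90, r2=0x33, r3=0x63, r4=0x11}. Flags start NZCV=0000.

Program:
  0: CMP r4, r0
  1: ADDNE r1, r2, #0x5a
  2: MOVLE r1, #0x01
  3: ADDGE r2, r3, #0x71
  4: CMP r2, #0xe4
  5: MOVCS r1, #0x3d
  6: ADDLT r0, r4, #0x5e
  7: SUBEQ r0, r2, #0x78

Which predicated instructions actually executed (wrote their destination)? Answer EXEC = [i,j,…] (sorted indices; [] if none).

0: ✓ CMP  NZCV=1000
1: ✓ ADDNE  r1←0x8d
2: ✓ MOVLE  r1←0x01
3: · ADDGE
4: ✓ CMP  NZCV=0000
5: · MOVCS
6: · ADDLT
7: · SUBEQ

EXEC = [1,2]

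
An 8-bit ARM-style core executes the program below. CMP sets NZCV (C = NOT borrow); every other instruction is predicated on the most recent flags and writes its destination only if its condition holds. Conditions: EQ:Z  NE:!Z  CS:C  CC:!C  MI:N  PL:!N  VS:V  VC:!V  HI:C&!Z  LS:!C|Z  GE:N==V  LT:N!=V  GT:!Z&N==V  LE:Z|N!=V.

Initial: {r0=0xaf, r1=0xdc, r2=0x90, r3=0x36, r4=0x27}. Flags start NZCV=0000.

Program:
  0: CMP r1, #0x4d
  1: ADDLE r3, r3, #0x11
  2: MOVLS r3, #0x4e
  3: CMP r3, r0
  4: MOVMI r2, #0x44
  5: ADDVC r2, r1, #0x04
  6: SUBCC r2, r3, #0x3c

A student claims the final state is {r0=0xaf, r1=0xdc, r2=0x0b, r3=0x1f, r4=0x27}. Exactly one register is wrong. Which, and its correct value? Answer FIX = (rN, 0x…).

FIX = (r3, 0x47)

[0] flags=1010 → (cmp)
[1] flags=1010 LE?T → r3=0x47
[2] flags=1010 LS?F → skip
[3] flags=1001 → (cmp)
[4] flags=1001 MI?T → r2=0x44
[5] flags=1001 VC?F → skip
[6] flags=1001 CC?T → r2=0x0b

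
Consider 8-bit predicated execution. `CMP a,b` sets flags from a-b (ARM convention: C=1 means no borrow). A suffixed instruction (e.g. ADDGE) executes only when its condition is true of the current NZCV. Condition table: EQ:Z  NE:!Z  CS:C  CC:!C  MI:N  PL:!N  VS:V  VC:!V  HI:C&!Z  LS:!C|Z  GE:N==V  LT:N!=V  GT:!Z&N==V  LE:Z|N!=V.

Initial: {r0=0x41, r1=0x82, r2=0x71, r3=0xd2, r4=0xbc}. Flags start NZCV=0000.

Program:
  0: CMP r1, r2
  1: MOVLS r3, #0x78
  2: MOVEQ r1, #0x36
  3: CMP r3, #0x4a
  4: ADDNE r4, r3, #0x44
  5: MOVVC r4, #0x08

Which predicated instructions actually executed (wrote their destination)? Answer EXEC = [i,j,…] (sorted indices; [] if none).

EXEC = [4,5]

0: ✓ CMP  NZCV=0011
1: · MOVLS
2: · MOVEQ
3: ✓ CMP  NZCV=1010
4: ✓ ADDNE  r4←0x16
5: ✓ MOVVC  r4←0x08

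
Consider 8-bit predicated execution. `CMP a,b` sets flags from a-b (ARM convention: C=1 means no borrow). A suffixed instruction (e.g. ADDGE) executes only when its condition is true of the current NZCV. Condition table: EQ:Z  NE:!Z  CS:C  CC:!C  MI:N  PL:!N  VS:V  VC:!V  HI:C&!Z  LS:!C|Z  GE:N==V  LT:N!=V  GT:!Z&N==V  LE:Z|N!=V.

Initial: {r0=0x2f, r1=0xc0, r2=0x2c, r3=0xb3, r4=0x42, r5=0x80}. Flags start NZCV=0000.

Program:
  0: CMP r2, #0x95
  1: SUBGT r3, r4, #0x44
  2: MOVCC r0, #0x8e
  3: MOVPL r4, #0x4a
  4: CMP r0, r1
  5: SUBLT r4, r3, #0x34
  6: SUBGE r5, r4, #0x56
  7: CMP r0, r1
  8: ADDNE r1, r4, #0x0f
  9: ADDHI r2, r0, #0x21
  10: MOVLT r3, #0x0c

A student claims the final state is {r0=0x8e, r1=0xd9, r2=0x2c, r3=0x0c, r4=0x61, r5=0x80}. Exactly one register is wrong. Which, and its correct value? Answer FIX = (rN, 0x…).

[0] flags=1001 → (cmp)
[1] flags=1001 GT?T → r3=0xfe
[2] flags=1001 CC?T → r0=0x8e
[3] flags=1001 PL?F → skip
[4] flags=1000 → (cmp)
[5] flags=1000 LT?T → r4=0xca
[6] flags=1000 GE?F → skip
[7] flags=1000 → (cmp)
[8] flags=1000 NE?T → r1=0xd9
[9] flags=1000 HI?F → skip
[10] flags=1000 LT?T → r3=0x0c

FIX = (r4, 0xca)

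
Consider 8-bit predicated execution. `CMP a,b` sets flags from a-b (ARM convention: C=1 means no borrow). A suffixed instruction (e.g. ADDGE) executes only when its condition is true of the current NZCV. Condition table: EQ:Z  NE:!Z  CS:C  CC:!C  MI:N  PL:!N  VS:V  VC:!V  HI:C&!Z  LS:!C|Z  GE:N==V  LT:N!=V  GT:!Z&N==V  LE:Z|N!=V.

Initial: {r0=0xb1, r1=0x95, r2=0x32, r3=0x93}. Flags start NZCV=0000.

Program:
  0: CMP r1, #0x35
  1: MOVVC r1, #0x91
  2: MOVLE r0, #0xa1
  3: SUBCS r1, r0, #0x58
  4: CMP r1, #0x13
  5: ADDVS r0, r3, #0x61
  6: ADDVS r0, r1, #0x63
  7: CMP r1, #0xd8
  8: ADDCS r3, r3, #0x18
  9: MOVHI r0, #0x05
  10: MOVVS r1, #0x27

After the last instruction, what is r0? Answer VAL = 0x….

VAL = 0xa1

0: ✓ CMP  NZCV=0011
1: · MOVVC
2: ✓ MOVLE  r0←0xa1
3: ✓ SUBCS  r1←0x49
4: ✓ CMP  NZCV=0010
5: · ADDVS
6: · ADDVS
7: ✓ CMP  NZCV=0000
8: · ADDCS
9: · MOVHI
10: · MOVVS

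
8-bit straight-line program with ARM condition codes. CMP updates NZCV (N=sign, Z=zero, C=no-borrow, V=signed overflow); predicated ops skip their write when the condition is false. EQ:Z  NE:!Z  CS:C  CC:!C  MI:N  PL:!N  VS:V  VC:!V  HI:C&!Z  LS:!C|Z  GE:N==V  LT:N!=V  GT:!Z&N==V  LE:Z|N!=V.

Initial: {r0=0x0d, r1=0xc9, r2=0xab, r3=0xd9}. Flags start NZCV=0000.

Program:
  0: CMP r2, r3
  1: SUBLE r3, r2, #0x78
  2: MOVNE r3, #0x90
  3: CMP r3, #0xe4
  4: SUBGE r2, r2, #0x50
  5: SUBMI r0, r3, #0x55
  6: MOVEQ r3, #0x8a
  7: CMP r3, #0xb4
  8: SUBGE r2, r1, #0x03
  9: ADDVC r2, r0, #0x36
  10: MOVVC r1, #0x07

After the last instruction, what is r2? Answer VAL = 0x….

VAL = 0x71

0: ✓ CMP  NZCV=1000
1: ✓ SUBLE  r3←0x33
2: ✓ MOVNE  r3←0x90
3: ✓ CMP  NZCV=1000
4: · SUBGE
5: ✓ SUBMI  r0←0x3b
6: · MOVEQ
7: ✓ CMP  NZCV=1000
8: · SUBGE
9: ✓ ADDVC  r2←0x71
10: ✓ MOVVC  r1←0x07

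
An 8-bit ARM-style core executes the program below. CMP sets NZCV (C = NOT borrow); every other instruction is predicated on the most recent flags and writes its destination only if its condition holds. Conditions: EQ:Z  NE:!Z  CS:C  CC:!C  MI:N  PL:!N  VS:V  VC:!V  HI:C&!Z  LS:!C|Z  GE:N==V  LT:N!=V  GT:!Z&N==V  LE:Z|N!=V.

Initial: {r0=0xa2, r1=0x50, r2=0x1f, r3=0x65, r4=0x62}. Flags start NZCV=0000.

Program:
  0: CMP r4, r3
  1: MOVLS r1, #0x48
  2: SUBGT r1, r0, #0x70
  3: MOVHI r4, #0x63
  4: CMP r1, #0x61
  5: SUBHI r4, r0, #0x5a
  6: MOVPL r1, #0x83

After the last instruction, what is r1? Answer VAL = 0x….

0: ✓ CMP  NZCV=1000
1: ✓ MOVLS  r1←0x48
2: · SUBGT
3: · MOVHI
4: ✓ CMP  NZCV=1000
5: · SUBHI
6: · MOVPL

VAL = 0x48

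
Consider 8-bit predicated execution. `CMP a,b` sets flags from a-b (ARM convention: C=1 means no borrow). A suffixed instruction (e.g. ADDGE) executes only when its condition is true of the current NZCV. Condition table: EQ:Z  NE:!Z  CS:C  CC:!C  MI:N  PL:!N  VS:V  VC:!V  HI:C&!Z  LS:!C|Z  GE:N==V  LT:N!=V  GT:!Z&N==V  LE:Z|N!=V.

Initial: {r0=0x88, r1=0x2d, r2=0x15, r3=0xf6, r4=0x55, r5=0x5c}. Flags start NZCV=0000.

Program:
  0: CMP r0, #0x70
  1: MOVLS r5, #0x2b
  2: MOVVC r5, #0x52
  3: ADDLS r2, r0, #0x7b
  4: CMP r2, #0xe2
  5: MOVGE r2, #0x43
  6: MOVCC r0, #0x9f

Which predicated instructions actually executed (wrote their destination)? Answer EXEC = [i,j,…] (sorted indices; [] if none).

EXEC = [5,6]

[0] flags=0011 → (cmp)
[1] flags=0011 LS?F → skip
[2] flags=0011 VC?F → skip
[3] flags=0011 LS?F → skip
[4] flags=0000 → (cmp)
[5] flags=0000 GE?T → r2=0x43
[6] flags=0000 CC?T → r0=0x9f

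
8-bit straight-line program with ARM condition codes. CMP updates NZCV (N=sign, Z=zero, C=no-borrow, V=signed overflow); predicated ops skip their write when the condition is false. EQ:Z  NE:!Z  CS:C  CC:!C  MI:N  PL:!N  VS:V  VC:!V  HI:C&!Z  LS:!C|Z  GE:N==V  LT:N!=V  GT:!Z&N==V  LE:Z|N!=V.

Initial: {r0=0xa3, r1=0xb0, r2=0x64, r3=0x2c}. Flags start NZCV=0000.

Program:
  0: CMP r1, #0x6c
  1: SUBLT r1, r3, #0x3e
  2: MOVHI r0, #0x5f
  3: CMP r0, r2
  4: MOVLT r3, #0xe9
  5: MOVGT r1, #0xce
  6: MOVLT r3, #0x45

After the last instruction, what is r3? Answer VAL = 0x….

0: ✓ CMP  NZCV=0011
1: ✓ SUBLT  r1←0xee
2: ✓ MOVHI  r0←0x5f
3: ✓ CMP  NZCV=1000
4: ✓ MOVLT  r3←0xe9
5: · MOVGT
6: ✓ MOVLT  r3←0x45

VAL = 0x45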